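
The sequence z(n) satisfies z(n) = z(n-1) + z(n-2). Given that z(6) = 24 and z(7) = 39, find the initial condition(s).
Work backwards using z(k) = z(k+2) - z(k+1):
z(5) = z(7) - z(6) = 39 - 24 = 15
z(4) = z(6) - z(5) = 24 - 15 = 9
z(3) = z(5) - z(4) = 15 - 9 = 6
z(2) = z(4) - z(3) = 9 - 6 = 3
z(1) = z(3) - z(2) = 6 - 3 = 3
z(0) = z(2) - z(1) = 3 - 3 = 0

z(0) = 0, z(1) = 3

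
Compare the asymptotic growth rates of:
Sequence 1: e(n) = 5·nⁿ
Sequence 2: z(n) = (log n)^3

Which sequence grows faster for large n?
Comparing growth rates:
Growth-rate hierarchy: log n ≺ any polynomial ≺ any exponential cⁿ (c>1) ≺ n! ≺ nⁿ.
super-exponential nⁿ dominates polylogarithmic (log n)^3 asymptotically.

e(n) grows faster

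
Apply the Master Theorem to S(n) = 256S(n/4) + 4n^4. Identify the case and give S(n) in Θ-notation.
Master Theorem template: S(n) = a·S(n/b) + f(n).
Here: a=256, b=4, f(n)=4n^4
Compute log_b(a) = log_4(256) = 4.
f(n) = 4n^4 = Θ(n^4). Case 2: S(n) = Θ(n^4 log n).

Case 2: S(n) = Θ(n^4 log n)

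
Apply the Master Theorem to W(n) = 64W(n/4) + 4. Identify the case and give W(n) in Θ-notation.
Master Theorem template: W(n) = a·W(n/b) + f(n).
Here: a=64, b=4, f(n)=4
Compute log_b(a) = log_4(64) = 3.
f(n) = 4 = O(n^(3-ε)) with ε = 3. Case 1: W(n) = Θ(n^log_b(a)) = Θ(n^3).

Case 1: W(n) = Θ(n^3)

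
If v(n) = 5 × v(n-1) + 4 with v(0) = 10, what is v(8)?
Computing step by step:
v(0) = 10
v(1) = 5 × 10 + 4 = 54
v(2) = 5 × 54 + 4 = 274
v(3) = 5 × 274 + 4 = 1374
v(4) = 5 × 1374 + 4 = 6874
v(5) = 5 × 6874 + 4 = 34374
v(6) = 5 × 34374 + 4 = 171874
v(7) = 5 × 171874 + 4 = 859374
v(8) = 5 × 859374 + 4 = 4296874

4296874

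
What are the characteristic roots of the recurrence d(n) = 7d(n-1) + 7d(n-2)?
Substitute d(n) = rⁿ and divide through by rⁿ⁻²: r² - 7r - 7 = 0
Discriminant: 7² + 4·7 = 77, not a perfect square, so by the quadratic formula r = (7 ± √77)/2.
General solution: d(n) = A·r₁ⁿ + B·r₂ⁿ where r₁,r₂ = (7 ± √77)/2

Characteristic: r² - 7r - 7 = 0, Roots: r = (7 ± √77)/2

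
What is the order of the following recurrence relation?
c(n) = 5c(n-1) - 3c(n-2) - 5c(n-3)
The order is the largest lag k for which c(n-k) appears. Here the deepest term is c(n-3), so the order is 3.

Order 3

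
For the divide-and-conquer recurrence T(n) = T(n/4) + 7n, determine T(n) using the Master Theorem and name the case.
Master Theorem template: T(n) = a·T(n/b) + f(n).
Here: a=1, b=4, f(n)=7n
Compute log_b(a) = log_4(1) = 0.
f(n) = 7n = Ω(n^(0+ε)) with ε = 1, and the regularity condition holds (a·f(n/b) = (a/b^1)·f(n) with a/b^1 = 4^-1 < 1). Case 3: T(n) = Θ(f(n)) = Θ(n).

Case 3: T(n) = Θ(n)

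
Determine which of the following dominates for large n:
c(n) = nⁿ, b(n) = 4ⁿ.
Comparing growth rates:
Growth-rate hierarchy: log n ≺ any polynomial ≺ any exponential cⁿ (c>1) ≺ n! ≺ nⁿ.
super-exponential nⁿ dominates exponential base 4 asymptotically.

c(n) grows faster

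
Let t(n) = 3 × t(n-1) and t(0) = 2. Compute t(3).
Computing step by step:
t(0) = 2
t(1) = 3 × 2 = 6
t(2) = 3 × 6 = 18
t(3) = 3 × 18 = 54

54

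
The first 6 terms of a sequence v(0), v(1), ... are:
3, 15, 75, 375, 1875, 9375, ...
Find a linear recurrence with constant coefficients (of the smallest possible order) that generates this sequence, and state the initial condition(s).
Look for the lowest-order linear relation among consecutive terms.
Observation: each term is 5× the previous.
Check at n=2: 5·15 = 75. ✓

v(n) = 5 × v(n-1), v(0) = 3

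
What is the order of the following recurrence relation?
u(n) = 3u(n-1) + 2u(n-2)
The order is the largest lag k for which u(n-k) appears. Here the deepest term is u(n-2), so the order is 2.

Order 2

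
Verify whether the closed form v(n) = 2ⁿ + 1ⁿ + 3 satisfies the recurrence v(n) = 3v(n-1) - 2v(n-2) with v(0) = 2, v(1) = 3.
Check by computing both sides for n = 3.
From the recurrence with v(0) = 2, v(1) = 3:
  v(0) = 2, v(1) = 3, v(2) = 5, v(3) = 9
  so the recurrence gives v(3) = 9.
From the proposed closed form v(n) = 2ⁿ + 1ⁿ + 3:
  v(3) = 12.
The recurrence gives 9 but the closed form gives 12, so the closed form does not satisfy the recurrence.

No, the closed form is incorrect.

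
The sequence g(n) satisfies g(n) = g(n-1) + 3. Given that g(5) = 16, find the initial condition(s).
g(5) = g(0) + 5·3, so g(0) = 16 - 15 = 1.

g(0) = 1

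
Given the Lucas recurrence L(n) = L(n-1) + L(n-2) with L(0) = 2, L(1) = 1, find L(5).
Computing the sequence terms:
2, 1, 3, 4, 7, 11

11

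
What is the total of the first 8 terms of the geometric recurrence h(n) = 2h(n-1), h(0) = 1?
Computing the sequence terms: 1, 2, 4, 8, 16, 32, 64, 128
Adding these values together:

255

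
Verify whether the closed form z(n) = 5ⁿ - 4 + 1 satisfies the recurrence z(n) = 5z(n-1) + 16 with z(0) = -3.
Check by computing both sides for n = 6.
From the recurrence with z(0) = -3:
  z(0) = -3, z(1) = 1, z(2) = 21, z(3) = 121, z(4) = 621, z(5) = 3121, z(6) = 15621
  so the recurrence gives z(6) = 15621.
From the proposed closed form z(n) = 5ⁿ - 4 + 1:
  z(6) = 15622.
The recurrence gives 15621 but the closed form gives 15622, so the closed form does not satisfy the recurrence.

No, the closed form is incorrect.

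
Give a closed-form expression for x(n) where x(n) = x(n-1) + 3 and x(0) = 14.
Recurrence: x(n) = x(n-1) + 3, initial: x(0) = 14.
Each step adds 3, so x(n) = x(0) + 3n = 3n + 14.

x(n) = 3n + 14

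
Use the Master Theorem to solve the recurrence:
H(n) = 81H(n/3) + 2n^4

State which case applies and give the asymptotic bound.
Master Theorem template: H(n) = a·H(n/b) + f(n).
Here: a=81, b=3, f(n)=2n^4
Compute log_b(a) = log_3(81) = 4.
f(n) = 2n^4 = Θ(n^4). Case 2: H(n) = Θ(n^4 log n).

Case 2: H(n) = Θ(n^4 log n)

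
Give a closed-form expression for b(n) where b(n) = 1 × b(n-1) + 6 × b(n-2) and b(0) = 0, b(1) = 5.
Recurrence: b(n) = 1 × b(n-1) + 6 × b(n-2), initial: b(0) = 0, b(1) = 5.
Characteristic equation: r² - 1r - 6 = 0, which factors as (r - 3)(r + 2) = 0, so r = 3, -2. General solution b(n) = A·3ⁿ + B·(-2)ⁿ. From b(0) = 0: A + B = 0. From b(1) = 5: 3A - 2B = 5. Solving gives A = 1, B = -1.

b(n) = 3ⁿ - (-2)ⁿ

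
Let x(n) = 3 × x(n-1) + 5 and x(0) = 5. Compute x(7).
Computing step by step:
x(0) = 5
x(1) = 3 × 5 + 5 = 20
x(2) = 3 × 20 + 5 = 65
x(3) = 3 × 65 + 5 = 200
x(4) = 3 × 200 + 5 = 605
x(5) = 3 × 605 + 5 = 1820
x(6) = 3 × 1820 + 5 = 5465
x(7) = 3 × 5465 + 5 = 16400

16400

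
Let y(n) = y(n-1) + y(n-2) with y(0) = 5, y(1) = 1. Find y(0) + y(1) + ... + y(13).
Computing the sequence terms: 5, 1, 6, 7, 13, 20, 33, 53, 86, 139, 225, 364, 589, 953
Adding these values together:

2494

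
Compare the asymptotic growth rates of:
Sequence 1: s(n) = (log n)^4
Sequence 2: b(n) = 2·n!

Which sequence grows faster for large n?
Comparing growth rates:
Growth-rate hierarchy: log n ≺ any polynomial ≺ any exponential cⁿ (c>1) ≺ n! ≺ nⁿ.
factorial dominates polylogarithmic (log n)^4 asymptotically.

b(n) grows faster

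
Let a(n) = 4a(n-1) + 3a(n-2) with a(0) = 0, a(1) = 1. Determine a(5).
Computing the sequence terms:
0, 1, 4, 19, 88, 409

409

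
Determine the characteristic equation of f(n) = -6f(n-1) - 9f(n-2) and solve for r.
Substitute f(n) = rⁿ and divide through by rⁿ⁻²: r² + 6r + 9 = 0
Factor: (r + 3)² = 0, so r = -3 (double root).
General solution: f(n) = (A + Bn)·(-3)ⁿ

Characteristic: r² + 6r + 9 = 0, Roots: r = -3 (double root)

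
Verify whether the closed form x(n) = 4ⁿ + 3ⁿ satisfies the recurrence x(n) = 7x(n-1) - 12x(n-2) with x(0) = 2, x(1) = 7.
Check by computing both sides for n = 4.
From the recurrence with x(0) = 2, x(1) = 7:
  x(0) = 2, x(1) = 7, x(2) = 25, x(3) = 91, x(4) = 337
  so the recurrence gives x(4) = 337.
From the proposed closed form x(n) = 4ⁿ + 3ⁿ:
  x(4) = 337.
Both sides give 337 at n = 4, and the initial condition(s) match, so the closed form is consistent.

Yes, the closed form is correct.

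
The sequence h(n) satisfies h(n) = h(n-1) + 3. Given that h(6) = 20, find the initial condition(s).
h(6) = h(0) + 6·3, so h(0) = 20 - 18 = 2.

h(0) = 2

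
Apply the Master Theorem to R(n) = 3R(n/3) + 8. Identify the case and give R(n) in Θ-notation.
Master Theorem template: R(n) = a·R(n/b) + f(n).
Here: a=3, b=3, f(n)=8
Compute log_b(a) = log_3(3) = 1.
f(n) = 8 = O(n^(1-ε)) with ε = 1. Case 1: R(n) = Θ(n^log_b(a)) = Θ(n).

Case 1: R(n) = Θ(n)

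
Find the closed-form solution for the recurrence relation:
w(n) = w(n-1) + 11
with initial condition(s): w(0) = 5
Recurrence: w(n) = w(n-1) + 11, initial: w(0) = 5.
Each step adds 11, so w(n) = w(0) + 11n = 11n + 5.

w(n) = 11n + 5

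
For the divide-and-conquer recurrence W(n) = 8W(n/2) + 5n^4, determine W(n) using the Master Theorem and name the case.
Master Theorem template: W(n) = a·W(n/b) + f(n).
Here: a=8, b=2, f(n)=5n^4
Compute log_b(a) = log_2(8) = 3.
f(n) = 5n^4 = Ω(n^(3+ε)) with ε = 1, and the regularity condition holds (a·f(n/b) = (a/b^4)·f(n) with a/b^4 = 2^-1 < 1). Case 3: W(n) = Θ(f(n)) = Θ(n^4).

Case 3: W(n) = Θ(n^4)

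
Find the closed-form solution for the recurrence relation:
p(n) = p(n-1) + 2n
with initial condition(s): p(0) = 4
Recurrence: p(n) = p(n-1) + 2n, initial: p(0) = 4.
Telescoping: p(n) = p(0) + 2·Σᵢ₌₁ⁿ i = 4 + 2·n(n+1)/2.

p(n) = 2·n(n+1)/2 + 4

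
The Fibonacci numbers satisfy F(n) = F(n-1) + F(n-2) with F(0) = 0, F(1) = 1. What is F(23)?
Computing the sequence terms:
0, 1, 1, 2, 3, 5, 8, 13, 21, 34, 55, 89, 144, 233, 377, 610, 987, 1597, 2584, 4181, 6765, 10946, 17711, 28657

28657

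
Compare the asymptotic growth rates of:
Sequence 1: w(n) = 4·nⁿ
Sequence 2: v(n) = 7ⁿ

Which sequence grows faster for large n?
Comparing growth rates:
Growth-rate hierarchy: log n ≺ any polynomial ≺ any exponential cⁿ (c>1) ≺ n! ≺ nⁿ.
super-exponential nⁿ dominates exponential base 7 asymptotically.

w(n) grows faster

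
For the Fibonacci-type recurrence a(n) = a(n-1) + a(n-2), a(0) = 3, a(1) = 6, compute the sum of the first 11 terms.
Computing the sequence terms: 3, 6, 9, 15, 24, 39, 63, 102, 165, 267, 432
Adding these values together:

1125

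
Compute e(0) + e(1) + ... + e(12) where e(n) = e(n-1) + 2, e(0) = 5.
Computing the sequence terms: 5, 7, 9, 11, 13, 15, 17, 19, 21, 23, 25, 27, 29
Adding these values together:

221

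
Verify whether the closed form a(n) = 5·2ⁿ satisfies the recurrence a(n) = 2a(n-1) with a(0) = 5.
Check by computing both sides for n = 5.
From the recurrence with a(0) = 5:
  a(0) = 5, a(1) = 10, a(2) = 20, a(3) = 40, a(4) = 80, a(5) = 160
  so the recurrence gives a(5) = 160.
From the proposed closed form a(n) = 5·2ⁿ:
  a(5) = 160.
Both sides give 160 at n = 5, and the initial condition(s) match, so the closed form is consistent.

Yes, the closed form is correct.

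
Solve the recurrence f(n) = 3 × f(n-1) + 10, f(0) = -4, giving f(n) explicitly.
Recurrence: f(n) = 3 × f(n-1) + 10, initial: f(0) = -4.
Try f(n) = A·3ⁿ + C. Substituting: A·3ⁿ + C = 3(A·3ⁿ⁻¹ + C) + 10 = A·3ⁿ + 3C + 10, so C = 3C + 10, giving C = -5. Then f(0) = A - 5 = -4 gives A = 1.

f(n) = 3ⁿ - 5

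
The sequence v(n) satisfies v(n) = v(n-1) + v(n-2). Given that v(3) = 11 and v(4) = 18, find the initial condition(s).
Work backwards using v(k) = v(k+2) - v(k+1):
v(2) = v(4) - v(3) = 18 - 11 = 7
v(1) = v(3) - v(2) = 11 - 7 = 4
v(0) = v(2) - v(1) = 7 - 4 = 3

v(0) = 3, v(1) = 4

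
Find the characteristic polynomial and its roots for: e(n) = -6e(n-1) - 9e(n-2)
Substitute e(n) = rⁿ and divide through by rⁿ⁻²: r² + 6r + 9 = 0
Factor: (r + 3)² = 0, so r = -3 (double root).
General solution: e(n) = (A + Bn)·(-3)ⁿ

Characteristic: r² + 6r + 9 = 0, Roots: r = -3 (double root)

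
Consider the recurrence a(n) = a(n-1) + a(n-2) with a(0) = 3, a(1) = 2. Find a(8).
Computing the sequence terms:
3, 2, 5, 7, 12, 19, 31, 50, 81

81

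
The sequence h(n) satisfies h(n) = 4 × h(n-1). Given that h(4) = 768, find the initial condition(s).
In general h(n) = 4ⁿ · h(0). At n = 4: h(0) = h(4) / 4^4 = 768 / 256 = 3.

h(0) = 3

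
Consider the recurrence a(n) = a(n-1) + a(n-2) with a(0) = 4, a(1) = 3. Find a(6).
Computing the sequence terms:
4, 3, 7, 10, 17, 27, 44

44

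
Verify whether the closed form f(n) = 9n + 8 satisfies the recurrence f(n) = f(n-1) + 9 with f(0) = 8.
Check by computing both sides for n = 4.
From the recurrence with f(0) = 8:
  f(0) = 8, f(1) = 17, f(2) = 26, f(3) = 35, f(4) = 44
  so the recurrence gives f(4) = 44.
From the proposed closed form f(n) = 9n + 8:
  f(4) = 44.
Both sides give 44 at n = 4, and the initial condition(s) match, so the closed form is consistent.

Yes, the closed form is correct.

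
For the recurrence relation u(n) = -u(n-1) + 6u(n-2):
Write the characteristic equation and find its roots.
Substitute u(n) = rⁿ and divide through by rⁿ⁻²: r² + r - 6 = 0
Factor: (r + 3)(r - 2) = 0, so r = -3, 2.
General solution: u(n) = A·(-3)ⁿ + B·2ⁿ

Characteristic: r² + r - 6 = 0, Roots: r = -3, 2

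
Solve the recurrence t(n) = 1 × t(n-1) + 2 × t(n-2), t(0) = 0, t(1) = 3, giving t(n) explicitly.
Recurrence: t(n) = 1 × t(n-1) + 2 × t(n-2), initial: t(0) = 0, t(1) = 3.
Characteristic equation: r² - 1r - 2 = 0, which factors as (r - 2)(r + 1) = 0, so r = 2, -1. General solution t(n) = A·2ⁿ + B·(-1)ⁿ. From t(0) = 0: A + B = 0. From t(1) = 3: 2A - 1B = 3. Solving gives A = 1, B = -1.

t(n) = 2ⁿ - (-1)ⁿ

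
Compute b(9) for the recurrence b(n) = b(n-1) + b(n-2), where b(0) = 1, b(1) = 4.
Computing the sequence terms:
1, 4, 5, 9, 14, 23, 37, 60, 97, 157

157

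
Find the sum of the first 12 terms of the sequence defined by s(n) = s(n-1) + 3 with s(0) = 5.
Computing the sequence terms: 5, 8, 11, 14, 17, 20, 23, 26, 29, 32, 35, 38
Adding these values together:

258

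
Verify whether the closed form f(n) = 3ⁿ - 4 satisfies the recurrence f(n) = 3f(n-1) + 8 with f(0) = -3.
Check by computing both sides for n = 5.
From the recurrence with f(0) = -3:
  f(0) = -3, f(1) = -1, f(2) = 5, f(3) = 23, f(4) = 77, f(5) = 239
  so the recurrence gives f(5) = 239.
From the proposed closed form f(n) = 3ⁿ - 4:
  f(5) = 239.
Both sides give 239 at n = 5, and the initial condition(s) match, so the closed form is consistent.

Yes, the closed form is correct.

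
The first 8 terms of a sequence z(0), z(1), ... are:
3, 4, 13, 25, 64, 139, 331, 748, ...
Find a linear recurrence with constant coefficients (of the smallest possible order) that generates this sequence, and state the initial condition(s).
Look for the lowest-order linear relation among consecutive terms.
Observation: z(n) - 1·z(n-1) - (3)·z(n-2) = 0 holds for the shown terms, and no order-1 relation z(n) = α·z(n-1) + β fits.
Check at n=3: 1·13 + (3)·4 = 25. ✓

z(n) = z(n-1) + 3z(n-2), z(0) = 3, z(1) = 4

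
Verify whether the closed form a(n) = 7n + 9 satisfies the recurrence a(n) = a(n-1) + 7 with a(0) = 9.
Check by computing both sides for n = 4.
From the recurrence with a(0) = 9:
  a(0) = 9, a(1) = 16, a(2) = 23, a(3) = 30, a(4) = 37
  so the recurrence gives a(4) = 37.
From the proposed closed form a(n) = 7n + 9:
  a(4) = 37.
Both sides give 37 at n = 4, and the initial condition(s) match, so the closed form is consistent.

Yes, the closed form is correct.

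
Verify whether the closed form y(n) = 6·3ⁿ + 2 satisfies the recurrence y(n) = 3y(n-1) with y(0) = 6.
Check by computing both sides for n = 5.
From the recurrence with y(0) = 6:
  y(0) = 6, y(1) = 18, y(2) = 54, y(3) = 162, y(4) = 486, y(5) = 1458
  so the recurrence gives y(5) = 1458.
From the proposed closed form y(n) = 6·3ⁿ + 2:
  y(5) = 1460.
The recurrence gives 1458 but the closed form gives 1460, so the closed form does not satisfy the recurrence.

No, the closed form is incorrect.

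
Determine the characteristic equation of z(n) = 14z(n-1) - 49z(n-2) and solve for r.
Substitute z(n) = rⁿ and divide through by rⁿ⁻²: r² - 14r + 49 = 0
Factor: (r - 7)² = 0, so r = 7 (double root).
General solution: z(n) = (A + Bn)·7ⁿ

Characteristic: r² - 14r + 49 = 0, Roots: r = 7 (double root)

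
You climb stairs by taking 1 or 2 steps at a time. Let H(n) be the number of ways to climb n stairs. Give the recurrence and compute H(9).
Condition on the size of the last step (1 to 2): before it there were n-1, …, n-2 stairs climbed, and these cases are disjoint, so H(n) = H(n-1) + H(n-2) (Fibonacci-type sequence).
Initial conditions by direct count (compositions of i into parts ≤ 2): H(1) = 1; H(2) = 2.
Iterating the recurrence: H(3) = 3, H(4) = 5, H(5) = 8, H(6) = 13, H(7) = 21, H(8) = 34, H(9) = 55.

H(n) = H(n-1) + H(n-2), H(1) = 1, H(2) = 2; H(9) = 55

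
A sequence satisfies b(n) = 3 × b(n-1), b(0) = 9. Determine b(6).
Computing step by step:
b(0) = 9
b(1) = 3 × 9 = 27
b(2) = 3 × 27 = 81
b(3) = 3 × 81 = 243
b(4) = 3 × 243 = 729
b(5) = 3 × 729 = 2187
b(6) = 3 × 2187 = 6561

6561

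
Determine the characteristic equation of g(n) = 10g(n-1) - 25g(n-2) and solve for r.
Substitute g(n) = rⁿ and divide through by rⁿ⁻²: r² - 10r + 25 = 0
Factor: (r - 5)² = 0, so r = 5 (double root).
General solution: g(n) = (A + Bn)·5ⁿ

Characteristic: r² - 10r + 25 = 0, Roots: r = 5 (double root)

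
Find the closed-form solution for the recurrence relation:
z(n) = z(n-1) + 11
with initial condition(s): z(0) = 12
Recurrence: z(n) = z(n-1) + 11, initial: z(0) = 12.
Each step adds 11, so z(n) = z(0) + 11n = 11n + 12.

z(n) = 11n + 12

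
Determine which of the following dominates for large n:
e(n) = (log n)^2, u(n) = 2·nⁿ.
Comparing growth rates:
Growth-rate hierarchy: log n ≺ any polynomial ≺ any exponential cⁿ (c>1) ≺ n! ≺ nⁿ.
super-exponential nⁿ dominates polylogarithmic (log n)^2 asymptotically.

u(n) grows faster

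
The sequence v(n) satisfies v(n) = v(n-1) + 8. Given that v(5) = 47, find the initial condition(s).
v(5) = v(0) + 5·8, so v(0) = 47 - 40 = 7.

v(0) = 7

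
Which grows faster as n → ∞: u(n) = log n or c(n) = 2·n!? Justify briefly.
Comparing growth rates:
Growth-rate hierarchy: log n ≺ any polynomial ≺ any exponential cⁿ (c>1) ≺ n! ≺ nⁿ.
factorial dominates logarithmic asymptotically.

c(n) grows faster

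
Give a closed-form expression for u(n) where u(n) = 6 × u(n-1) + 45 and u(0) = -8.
Recurrence: u(n) = 6 × u(n-1) + 45, initial: u(0) = -8.
Try u(n) = A·6ⁿ + C. Substituting: A·6ⁿ + C = 6(A·6ⁿ⁻¹ + C) + 45 = A·6ⁿ + 6C + 45, so C = 6C + 45, giving C = -9. Then u(0) = A - 9 = -8 gives A = 1.

u(n) = 6ⁿ - 9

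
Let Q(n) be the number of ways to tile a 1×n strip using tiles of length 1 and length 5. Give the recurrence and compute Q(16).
Condition on the last tile: it has length 1 (leaving a 1×(n-1) strip) or length 5 (leaving a 1×(n-5) strip), so Q(n) = Q(n-1) + Q(n-5) (order-5 linear recurrence).
For 0 ≤ i < 5 only unit tiles fit, so Q(i) = 1.
Iterating the recurrence: Q(5) = 2, Q(6) = 3, Q(7) = 4, Q(8) = 5, Q(9) = 6, Q(10) = 8, Q(11) = 11, Q(12) = 15, Q(13) = 20, Q(14) = 26, Q(15) = 34, Q(16) = 45.

Q(n) = Q(n-1) + Q(n-5), with Q(i) = 1 for 0 ≤ i < 5; Q(16) = 45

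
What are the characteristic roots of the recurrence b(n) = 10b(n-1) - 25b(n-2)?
Substitute b(n) = rⁿ and divide through by rⁿ⁻²: r² - 10r + 25 = 0
Factor: (r - 5)² = 0, so r = 5 (double root).
General solution: b(n) = (A + Bn)·5ⁿ

Characteristic: r² - 10r + 25 = 0, Roots: r = 5 (double root)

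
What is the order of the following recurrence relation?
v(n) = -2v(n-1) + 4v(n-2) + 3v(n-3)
The order is the largest lag k for which v(n-k) appears. Here the deepest term is v(n-3), so the order is 3.

Order 3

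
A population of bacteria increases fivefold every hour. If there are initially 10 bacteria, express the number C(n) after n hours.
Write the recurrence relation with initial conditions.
Each hour multiplies the count by 5, so the count after n hours depends only on the count after n-1 hours: C(n) = 5 × C(n-1). The starting count gives C(0) = 10.
Unrolling n times gives the closed form C(n) = 10 × 5ⁿ.

C(n) = 5 × C(n-1), C(0) = 10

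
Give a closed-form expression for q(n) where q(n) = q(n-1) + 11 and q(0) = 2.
Recurrence: q(n) = q(n-1) + 11, initial: q(0) = 2.
Each step adds 11, so q(n) = q(0) + 11n = 11n + 2.

q(n) = 11n + 2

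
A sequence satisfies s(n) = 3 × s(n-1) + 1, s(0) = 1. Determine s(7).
Computing step by step:
s(0) = 1
s(1) = 3 × 1 + 1 = 4
s(2) = 3 × 4 + 1 = 13
s(3) = 3 × 13 + 1 = 40
s(4) = 3 × 40 + 1 = 121
s(5) = 3 × 121 + 1 = 364
s(6) = 3 × 364 + 1 = 1093
s(7) = 3 × 1093 + 1 = 3280

3280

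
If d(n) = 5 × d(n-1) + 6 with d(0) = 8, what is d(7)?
Computing step by step:
d(0) = 8
d(1) = 5 × 8 + 6 = 46
d(2) = 5 × 46 + 6 = 236
d(3) = 5 × 236 + 6 = 1186
d(4) = 5 × 1186 + 6 = 5936
d(5) = 5 × 5936 + 6 = 29686
d(6) = 5 × 29686 + 6 = 148436
d(7) = 5 × 148436 + 6 = 742186

742186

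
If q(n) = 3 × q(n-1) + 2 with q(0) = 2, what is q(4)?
Computing step by step:
q(0) = 2
q(1) = 3 × 2 + 2 = 8
q(2) = 3 × 8 + 2 = 26
q(3) = 3 × 26 + 2 = 80
q(4) = 3 × 80 + 2 = 242

242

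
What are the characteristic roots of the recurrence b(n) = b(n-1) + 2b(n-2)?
Substitute b(n) = rⁿ and divide through by rⁿ⁻²: r² - r - 2 = 0
Factor: (r + 1)(r - 2) = 0, so r = -1, 2.
General solution: b(n) = A·(-1)ⁿ + B·2ⁿ

Characteristic: r² - r - 2 = 0, Roots: r = -1, 2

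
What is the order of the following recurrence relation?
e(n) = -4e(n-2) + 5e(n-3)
The order is the largest lag k for which e(n-k) appears. Here the deepest term is e(n-3), so the order is 3.

Order 3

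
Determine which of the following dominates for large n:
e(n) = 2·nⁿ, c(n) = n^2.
Comparing growth rates:
Growth-rate hierarchy: log n ≺ any polynomial ≺ any exponential cⁿ (c>1) ≺ n! ≺ nⁿ.
super-exponential nⁿ dominates polynomial degree 2 asymptotically.

e(n) grows faster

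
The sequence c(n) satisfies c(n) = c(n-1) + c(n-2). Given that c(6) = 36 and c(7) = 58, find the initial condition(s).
Work backwards using c(k) = c(k+2) - c(k+1):
c(5) = c(7) - c(6) = 58 - 36 = 22
c(4) = c(6) - c(5) = 36 - 22 = 14
c(3) = c(5) - c(4) = 22 - 14 = 8
c(2) = c(4) - c(3) = 14 - 8 = 6
c(1) = c(3) - c(2) = 8 - 6 = 2
c(0) = c(2) - c(1) = 6 - 2 = 4

c(0) = 4, c(1) = 2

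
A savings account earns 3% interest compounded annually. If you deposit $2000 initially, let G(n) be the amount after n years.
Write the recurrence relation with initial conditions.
Each year the balance grows by 3%, i.e. is multiplied by 1 + 3/100 = 1.03, so G(n) = 1.03 × G(n-1). The initial deposit gives G(0) = 2000.
Unrolling gives the closed form G(n) = 2000 × (1.03)ⁿ.

G(n) = 1.03 × G(n-1), G(0) = 2000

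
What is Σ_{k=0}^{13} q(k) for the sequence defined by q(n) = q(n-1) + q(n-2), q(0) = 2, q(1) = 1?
Computing the sequence terms: 2, 1, 3, 4, 7, 11, 18, 29, 47, 76, 123, 199, 322, 521
Adding these values together:

1363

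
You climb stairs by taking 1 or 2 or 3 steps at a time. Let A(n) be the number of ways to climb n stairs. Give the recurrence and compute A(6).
Condition on the size of the last step (1 to 3): before it there were n-1, …, n-3 stairs climbed, and these cases are disjoint, so A(n) = A(n-1) + A(n-2) + A(n-3) (order-3 linear recurrence).
Initial conditions by direct count (compositions of i into parts ≤ 3): A(1) = 1; A(2) = 2; A(3) = 4.
Iterating the recurrence: A(4) = 7, A(5) = 13, A(6) = 24.

A(n) = A(n-1) + A(n-2) + A(n-3), A(1) = 1, A(2) = 2, A(3) = 4; A(6) = 24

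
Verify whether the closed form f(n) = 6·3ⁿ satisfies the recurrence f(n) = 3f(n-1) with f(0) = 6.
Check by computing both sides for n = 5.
From the recurrence with f(0) = 6:
  f(0) = 6, f(1) = 18, f(2) = 54, f(3) = 162, f(4) = 486, f(5) = 1458
  so the recurrence gives f(5) = 1458.
From the proposed closed form f(n) = 6·3ⁿ:
  f(5) = 1458.
Both sides give 1458 at n = 5, and the initial condition(s) match, so the closed form is consistent.

Yes, the closed form is correct.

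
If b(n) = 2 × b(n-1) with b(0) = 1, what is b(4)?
Computing step by step:
b(0) = 1
b(1) = 2 × 1 = 2
b(2) = 2 × 2 = 4
b(3) = 2 × 4 = 8
b(4) = 2 × 8 = 16

16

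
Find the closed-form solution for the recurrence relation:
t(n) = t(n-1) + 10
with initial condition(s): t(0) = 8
Recurrence: t(n) = t(n-1) + 10, initial: t(0) = 8.
Each step adds 10, so t(n) = t(0) + 10n = 10n + 8.

t(n) = 10n + 8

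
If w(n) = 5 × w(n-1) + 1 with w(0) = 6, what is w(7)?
Computing step by step:
w(0) = 6
w(1) = 5 × 6 + 1 = 31
w(2) = 5 × 31 + 1 = 156
w(3) = 5 × 156 + 1 = 781
w(4) = 5 × 781 + 1 = 3906
w(5) = 5 × 3906 + 1 = 19531
w(6) = 5 × 19531 + 1 = 97656
w(7) = 5 × 97656 + 1 = 488281

488281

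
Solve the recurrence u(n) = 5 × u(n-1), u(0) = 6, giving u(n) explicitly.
Recurrence: u(n) = 5 × u(n-1), initial: u(0) = 6.
Each term is 5 times the previous, so this is geometric with ratio 5. After n steps: u(n) = u(0)·5ⁿ = 6·5ⁿ.

u(n) = 6·5ⁿ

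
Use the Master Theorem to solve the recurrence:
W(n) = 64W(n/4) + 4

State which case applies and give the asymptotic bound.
Master Theorem template: W(n) = a·W(n/b) + f(n).
Here: a=64, b=4, f(n)=4
Compute log_b(a) = log_4(64) = 3.
f(n) = 4 = O(n^(3-ε)) with ε = 3. Case 1: W(n) = Θ(n^log_b(a)) = Θ(n^3).

Case 1: W(n) = Θ(n^3)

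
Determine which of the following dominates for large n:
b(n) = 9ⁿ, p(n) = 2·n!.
Comparing growth rates:
Growth-rate hierarchy: log n ≺ any polynomial ≺ any exponential cⁿ (c>1) ≺ n! ≺ nⁿ.
factorial dominates exponential base 9 asymptotically.

p(n) grows faster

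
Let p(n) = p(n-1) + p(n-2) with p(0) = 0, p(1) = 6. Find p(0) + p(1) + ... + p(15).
Computing the sequence terms: 0, 6, 6, 12, 18, 30, 48, 78, 126, 204, 330, 534, 864, 1398, 2262, 3660
Adding these values together:

9576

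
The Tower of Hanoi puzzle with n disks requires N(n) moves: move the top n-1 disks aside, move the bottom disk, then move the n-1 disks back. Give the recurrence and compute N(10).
Moving n disks = move the top n-1 disks aside (N(n-1) moves) + move the largest disk (1 move) + move the n-1 disks back on top (N(n-1) moves), so N(n) = 2N(n-1) + 1, with N(1) = 1 (a single disk takes one move).
First terms: 1, 3, 7, 15, 31, 63, … — each is one less than a power of 2. Indeed N(n) + 1 = 2(N(n-1) + 1) with N(1) + 1 = 2, so N(n) + 1 = 2ⁿ and N(n) = 2ⁿ - 1.
Hence N(10) = 2^10 - 1 = 1024 - 1 = 1023.

N(n) = 2N(n-1) + 1, N(1) = 1; N(10) = 1023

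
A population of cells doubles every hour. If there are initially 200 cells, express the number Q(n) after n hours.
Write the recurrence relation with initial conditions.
Each hour multiplies the count by 2, so the count after n hours depends only on the count after n-1 hours: Q(n) = 2 × Q(n-1). The starting count gives Q(0) = 200.
Unrolling n times gives the closed form Q(n) = 200 × 2ⁿ.

Q(n) = 2 × Q(n-1), Q(0) = 200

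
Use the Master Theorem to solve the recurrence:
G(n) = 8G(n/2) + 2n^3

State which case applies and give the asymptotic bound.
Master Theorem template: G(n) = a·G(n/b) + f(n).
Here: a=8, b=2, f(n)=2n^3
Compute log_b(a) = log_2(8) = 3.
f(n) = 2n^3 = Θ(n^3). Case 2: G(n) = Θ(n^3 log n).

Case 2: G(n) = Θ(n^3 log n)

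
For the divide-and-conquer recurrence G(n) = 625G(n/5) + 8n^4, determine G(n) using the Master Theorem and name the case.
Master Theorem template: G(n) = a·G(n/b) + f(n).
Here: a=625, b=5, f(n)=8n^4
Compute log_b(a) = log_5(625) = 4.
f(n) = 8n^4 = Θ(n^4). Case 2: G(n) = Θ(n^4 log n).

Case 2: G(n) = Θ(n^4 log n)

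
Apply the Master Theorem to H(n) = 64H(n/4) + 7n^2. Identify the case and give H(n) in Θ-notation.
Master Theorem template: H(n) = a·H(n/b) + f(n).
Here: a=64, b=4, f(n)=7n^2
Compute log_b(a) = log_4(64) = 3.
f(n) = 7n^2 = O(n^(3-ε)) with ε = 1. Case 1: H(n) = Θ(n^log_b(a)) = Θ(n^3).

Case 1: H(n) = Θ(n^3)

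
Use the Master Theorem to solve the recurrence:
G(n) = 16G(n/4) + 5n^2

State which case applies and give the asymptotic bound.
Master Theorem template: G(n) = a·G(n/b) + f(n).
Here: a=16, b=4, f(n)=5n^2
Compute log_b(a) = log_4(16) = 2.
f(n) = 5n^2 = Θ(n^2). Case 2: G(n) = Θ(n^2 log n).

Case 2: G(n) = Θ(n^2 log n)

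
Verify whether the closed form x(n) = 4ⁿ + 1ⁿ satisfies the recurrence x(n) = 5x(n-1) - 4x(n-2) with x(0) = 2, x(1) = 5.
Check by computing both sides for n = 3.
From the recurrence with x(0) = 2, x(1) = 5:
  x(0) = 2, x(1) = 5, x(2) = 17, x(3) = 65
  so the recurrence gives x(3) = 65.
From the proposed closed form x(n) = 4ⁿ + 1ⁿ:
  x(3) = 65.
Both sides give 65 at n = 3, and the initial condition(s) match, so the closed form is consistent.

Yes, the closed form is correct.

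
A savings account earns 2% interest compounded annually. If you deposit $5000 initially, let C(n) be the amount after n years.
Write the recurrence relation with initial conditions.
Each year the balance grows by 2%, i.e. is multiplied by 1 + 2/100 = 1.02, so C(n) = 1.02 × C(n-1). The initial deposit gives C(0) = 5000.
Unrolling gives the closed form C(n) = 5000 × (1.02)ⁿ.

C(n) = 1.02 × C(n-1), C(0) = 5000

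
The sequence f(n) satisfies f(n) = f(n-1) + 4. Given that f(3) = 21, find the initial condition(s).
f(3) = f(0) + 3·4, so f(0) = 21 - 12 = 9.

f(0) = 9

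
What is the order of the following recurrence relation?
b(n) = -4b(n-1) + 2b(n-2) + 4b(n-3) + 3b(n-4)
The order is the largest lag k for which b(n-k) appears. Here the deepest term is b(n-4), so the order is 4.

Order 4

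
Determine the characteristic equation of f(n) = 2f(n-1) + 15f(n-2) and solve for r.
Substitute f(n) = rⁿ and divide through by rⁿ⁻²: r² - 2r - 15 = 0
Factor: (r + 3)(r - 5) = 0, so r = -3, 5.
General solution: f(n) = A·(-3)ⁿ + B·5ⁿ

Characteristic: r² - 2r - 15 = 0, Roots: r = -3, 5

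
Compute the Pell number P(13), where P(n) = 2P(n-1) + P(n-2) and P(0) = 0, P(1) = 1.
Computing the sequence terms:
0, 1, 2, 5, 12, 29, 70, 169, 408, 985, 2378, 5741, 13860, 33461

33461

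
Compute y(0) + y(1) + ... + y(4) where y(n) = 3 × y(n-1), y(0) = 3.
Computing the sequence terms: 3, 9, 27, 81, 243
Adding these values together:

363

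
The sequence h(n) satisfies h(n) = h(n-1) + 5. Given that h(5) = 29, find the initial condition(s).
h(5) = h(0) + 5·5, so h(0) = 29 - 25 = 4.

h(0) = 4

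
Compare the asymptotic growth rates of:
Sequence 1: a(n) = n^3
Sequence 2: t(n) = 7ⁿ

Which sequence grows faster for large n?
Comparing growth rates:
Growth-rate hierarchy: log n ≺ any polynomial ≺ any exponential cⁿ (c>1) ≺ n! ≺ nⁿ.
exponential base 7 dominates polynomial degree 3 asymptotically.

t(n) grows faster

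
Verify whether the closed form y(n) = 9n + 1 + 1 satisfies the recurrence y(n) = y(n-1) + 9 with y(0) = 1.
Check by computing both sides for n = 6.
From the recurrence with y(0) = 1:
  y(0) = 1, y(1) = 10, y(2) = 19, y(3) = 28, y(4) = 37, y(5) = 46, y(6) = 55
  so the recurrence gives y(6) = 55.
From the proposed closed form y(n) = 9n + 1 + 1:
  y(6) = 56.
The recurrence gives 55 but the closed form gives 56, so the closed form does not satisfy the recurrence.

No, the closed form is incorrect.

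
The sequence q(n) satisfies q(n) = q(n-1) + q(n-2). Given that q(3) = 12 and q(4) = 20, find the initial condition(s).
Work backwards using q(k) = q(k+2) - q(k+1):
q(2) = q(4) - q(3) = 20 - 12 = 8
q(1) = q(3) - q(2) = 12 - 8 = 4
q(0) = q(2) - q(1) = 8 - 4 = 4

q(0) = 4, q(1) = 4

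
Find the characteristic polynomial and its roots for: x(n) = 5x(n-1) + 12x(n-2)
Substitute x(n) = rⁿ and divide through by rⁿ⁻²: r² - 5r - 12 = 0
Discriminant: 5² + 4·12 = 73, not a perfect square, so by the quadratic formula r = (5 ± √73)/2.
General solution: x(n) = A·r₁ⁿ + B·r₂ⁿ where r₁,r₂ = (5 ± √73)/2

Characteristic: r² - 5r - 12 = 0, Roots: r = (5 ± √73)/2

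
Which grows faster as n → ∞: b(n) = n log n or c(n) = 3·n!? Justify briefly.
Comparing growth rates:
Growth-rate hierarchy: log n ≺ any polynomial ≺ any exponential cⁿ (c>1) ≺ n! ≺ nⁿ.
factorial dominates polynomial degree 1 (with log factor) asymptotically.

c(n) grows faster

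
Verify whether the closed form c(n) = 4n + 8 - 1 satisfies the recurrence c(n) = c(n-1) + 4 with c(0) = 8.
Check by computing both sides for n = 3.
From the recurrence with c(0) = 8:
  c(0) = 8, c(1) = 12, c(2) = 16, c(3) = 20
  so the recurrence gives c(3) = 20.
From the proposed closed form c(n) = 4n + 8 - 1:
  c(3) = 19.
The recurrence gives 20 but the closed form gives 19, so the closed form does not satisfy the recurrence.

No, the closed form is incorrect.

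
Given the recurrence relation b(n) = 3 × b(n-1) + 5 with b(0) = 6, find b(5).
Computing step by step:
b(0) = 6
b(1) = 3 × 6 + 5 = 23
b(2) = 3 × 23 + 5 = 74
b(3) = 3 × 74 + 5 = 227
b(4) = 3 × 227 + 5 = 686
b(5) = 3 × 686 + 5 = 2063

2063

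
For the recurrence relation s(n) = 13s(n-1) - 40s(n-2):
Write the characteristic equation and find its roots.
Substitute s(n) = rⁿ and divide through by rⁿ⁻²: r² - 13r + 40 = 0
Factor: (r - 8)(r - 5) = 0, so r = 8, 5.
General solution: s(n) = A·8ⁿ + B·5ⁿ

Characteristic: r² - 13r + 40 = 0, Roots: r = 8, 5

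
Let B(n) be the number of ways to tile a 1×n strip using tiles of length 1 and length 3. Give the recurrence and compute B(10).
Condition on the last tile: it has length 1 (leaving a 1×(n-1) strip) or length 3 (leaving a 1×(n-3) strip), so B(n) = B(n-1) + B(n-3) (order-3 linear recurrence).
For 0 ≤ i < 3 only unit tiles fit, so B(i) = 1.
Iterating the recurrence: B(3) = 2, B(4) = 3, B(5) = 4, B(6) = 6, B(7) = 9, B(8) = 13, B(9) = 19, B(10) = 28.

B(n) = B(n-1) + B(n-3), with B(i) = 1 for 0 ≤ i < 3; B(10) = 28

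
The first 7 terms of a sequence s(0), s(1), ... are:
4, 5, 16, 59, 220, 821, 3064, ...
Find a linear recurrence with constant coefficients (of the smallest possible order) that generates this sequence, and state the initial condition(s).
Look for the lowest-order linear relation among consecutive terms.
Observation: s(n) - 4·s(n-1) - (-1)·s(n-2) = 0 holds for the shown terms, and no order-1 relation s(n) = α·s(n-1) + β fits.
Check at n=3: 4·16 + (-1)·5 = 59. ✓

s(n) = 4s(n-1) - s(n-2), s(0) = 4, s(1) = 5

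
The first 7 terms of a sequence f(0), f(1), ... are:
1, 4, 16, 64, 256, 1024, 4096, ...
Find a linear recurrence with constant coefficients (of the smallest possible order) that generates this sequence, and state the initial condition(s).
Look for the lowest-order linear relation among consecutive terms.
Observation: each term is 4× the previous.
Check at n=2: 4·4 = 16. ✓

f(n) = 4 × f(n-1), f(0) = 1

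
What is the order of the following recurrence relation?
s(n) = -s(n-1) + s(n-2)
The order is the largest lag k for which s(n-k) appears. Here the deepest term is s(n-2), so the order is 2.

Order 2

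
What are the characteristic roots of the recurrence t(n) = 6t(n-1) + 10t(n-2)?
Substitute t(n) = rⁿ and divide through by rⁿ⁻²: r² - 6r - 10 = 0
Discriminant: 6² + 4·10 = 76, not a perfect square, so by the quadratic formula r = (6 ± √76)/2.
General solution: t(n) = A·r₁ⁿ + B·r₂ⁿ where r₁,r₂ = (6 ± √76)/2

Characteristic: r² - 6r - 10 = 0, Roots: r = (6 ± √76)/2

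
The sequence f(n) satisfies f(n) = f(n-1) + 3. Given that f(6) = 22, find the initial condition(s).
f(6) = f(0) + 6·3, so f(0) = 22 - 18 = 4.

f(0) = 4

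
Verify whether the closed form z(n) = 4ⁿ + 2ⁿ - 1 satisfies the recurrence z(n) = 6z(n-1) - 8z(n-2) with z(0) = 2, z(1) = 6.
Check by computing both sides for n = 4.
From the recurrence with z(0) = 2, z(1) = 6:
  z(0) = 2, z(1) = 6, z(2) = 20, z(3) = 72, z(4) = 272
  so the recurrence gives z(4) = 272.
From the proposed closed form z(n) = 4ⁿ + 2ⁿ - 1:
  z(4) = 271.
The recurrence gives 272 but the closed form gives 271, so the closed form does not satisfy the recurrence.

No, the closed form is incorrect.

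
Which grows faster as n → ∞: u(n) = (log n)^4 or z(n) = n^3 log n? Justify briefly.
Comparing growth rates:
Growth-rate hierarchy: log n ≺ any polynomial ≺ any exponential cⁿ (c>1) ≺ n! ≺ nⁿ.
polynomial degree 3 (with log factor) dominates polylogarithmic (log n)^4 asymptotically.

z(n) grows faster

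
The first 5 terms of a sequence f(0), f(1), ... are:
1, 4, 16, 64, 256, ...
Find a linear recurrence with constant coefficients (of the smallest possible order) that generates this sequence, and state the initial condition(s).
Look for the lowest-order linear relation among consecutive terms.
Observation: each term is 4× the previous.
Check at n=2: 4·4 = 16. ✓

f(n) = 4 × f(n-1), f(0) = 1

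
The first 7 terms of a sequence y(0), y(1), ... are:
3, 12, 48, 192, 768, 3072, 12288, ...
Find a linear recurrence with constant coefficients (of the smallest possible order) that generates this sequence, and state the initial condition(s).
Look for the lowest-order linear relation among consecutive terms.
Observation: each term is 4× the previous.
Check at n=2: 4·12 = 48. ✓

y(n) = 4 × y(n-1), y(0) = 3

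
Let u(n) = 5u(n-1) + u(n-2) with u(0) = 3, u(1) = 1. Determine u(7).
Computing the sequence terms:
3, 1, 8, 41, 213, 1106, 5743, 29821

29821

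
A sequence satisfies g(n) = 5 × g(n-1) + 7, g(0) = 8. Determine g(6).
Computing step by step:
g(0) = 8
g(1) = 5 × 8 + 7 = 47
g(2) = 5 × 47 + 7 = 242
g(3) = 5 × 242 + 7 = 1217
g(4) = 5 × 1217 + 7 = 6092
g(5) = 5 × 6092 + 7 = 30467
g(6) = 5 × 30467 + 7 = 152342

152342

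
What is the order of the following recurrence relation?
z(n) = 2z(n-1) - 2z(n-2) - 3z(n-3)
The order is the largest lag k for which z(n-k) appears. Here the deepest term is z(n-3), so the order is 3.

Order 3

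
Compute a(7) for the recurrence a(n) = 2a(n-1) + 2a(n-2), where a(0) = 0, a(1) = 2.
Computing the sequence terms:
0, 2, 4, 12, 32, 88, 240, 656

656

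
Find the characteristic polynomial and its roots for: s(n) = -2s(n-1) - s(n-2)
Substitute s(n) = rⁿ and divide through by rⁿ⁻²: r² + 2r + 1 = 0
Factor: (r + 1)² = 0, so r = -1 (double root).
General solution: s(n) = (A + Bn)·(-1)ⁿ

Characteristic: r² + 2r + 1 = 0, Roots: r = -1 (double root)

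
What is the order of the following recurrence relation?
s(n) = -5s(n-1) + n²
The order is the largest lag k for which s(n-k) appears. Here the deepest term is s(n-1) (the n² term is non-homogeneous and does not affect the order), so the order is 1.

Order 1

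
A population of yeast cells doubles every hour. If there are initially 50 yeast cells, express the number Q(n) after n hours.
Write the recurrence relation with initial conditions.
Each hour multiplies the count by 2, so the count after n hours depends only on the count after n-1 hours: Q(n) = 2 × Q(n-1). The starting count gives Q(0) = 50.
Unrolling n times gives the closed form Q(n) = 50 × 2ⁿ.

Q(n) = 2 × Q(n-1), Q(0) = 50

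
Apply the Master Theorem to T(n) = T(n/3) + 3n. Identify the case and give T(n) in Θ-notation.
Master Theorem template: T(n) = a·T(n/b) + f(n).
Here: a=1, b=3, f(n)=3n
Compute log_b(a) = log_3(1) = 0.
f(n) = 3n = Ω(n^(0+ε)) with ε = 1, and the regularity condition holds (a·f(n/b) = (a/b^1)·f(n) with a/b^1 = 3^-1 < 1). Case 3: T(n) = Θ(f(n)) = Θ(n).

Case 3: T(n) = Θ(n)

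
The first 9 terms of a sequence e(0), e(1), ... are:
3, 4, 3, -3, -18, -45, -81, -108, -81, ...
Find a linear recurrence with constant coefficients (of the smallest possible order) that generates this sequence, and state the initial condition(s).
Look for the lowest-order linear relation among consecutive terms.
Observation: e(n) - 3·e(n-1) - (-3)·e(n-2) = 0 holds for the shown terms, and no order-1 relation e(n) = α·e(n-1) + β fits.
Check at n=3: 3·3 + (-3)·4 = -3. ✓

e(n) = 3e(n-1) - 3e(n-2), e(0) = 3, e(1) = 4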